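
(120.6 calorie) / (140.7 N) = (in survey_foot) 11.77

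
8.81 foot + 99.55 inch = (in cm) 521.4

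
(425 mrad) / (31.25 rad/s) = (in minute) 0.0002267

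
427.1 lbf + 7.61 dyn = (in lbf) 427.1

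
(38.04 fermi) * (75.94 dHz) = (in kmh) 1.04e-12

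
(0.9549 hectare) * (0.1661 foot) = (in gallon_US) 1.277e+05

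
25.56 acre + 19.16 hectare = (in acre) 72.91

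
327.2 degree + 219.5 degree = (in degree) 546.7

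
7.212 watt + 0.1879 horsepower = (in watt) 147.3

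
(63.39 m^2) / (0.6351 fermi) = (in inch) 3.93e+18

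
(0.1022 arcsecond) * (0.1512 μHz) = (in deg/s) 4.292e-12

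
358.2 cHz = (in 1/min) 214.9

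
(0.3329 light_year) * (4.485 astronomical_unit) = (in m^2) 2.113e+27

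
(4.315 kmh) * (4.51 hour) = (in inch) 7.662e+05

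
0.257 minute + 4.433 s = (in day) 0.0002298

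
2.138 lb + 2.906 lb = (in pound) 5.044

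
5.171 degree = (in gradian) 5.746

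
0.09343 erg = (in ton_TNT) 2.233e-18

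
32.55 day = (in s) 2.812e+06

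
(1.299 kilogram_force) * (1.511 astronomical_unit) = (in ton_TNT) 688.2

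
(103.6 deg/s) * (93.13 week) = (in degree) 5.835e+09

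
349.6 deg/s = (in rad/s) 6.102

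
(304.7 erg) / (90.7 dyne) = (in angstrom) 3.359e+08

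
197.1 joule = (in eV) 1.23e+21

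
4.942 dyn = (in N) 4.942e-05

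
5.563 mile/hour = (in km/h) 8.953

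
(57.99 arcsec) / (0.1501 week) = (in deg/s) 1.774e-07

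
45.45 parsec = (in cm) 1.402e+20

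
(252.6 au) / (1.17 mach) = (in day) 1.098e+06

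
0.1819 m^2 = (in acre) 4.495e-05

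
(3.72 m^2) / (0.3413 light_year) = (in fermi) 1.152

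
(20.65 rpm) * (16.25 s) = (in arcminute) 1.208e+05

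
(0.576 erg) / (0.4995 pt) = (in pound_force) 7.349e-05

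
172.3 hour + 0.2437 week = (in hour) 213.2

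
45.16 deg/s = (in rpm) 7.527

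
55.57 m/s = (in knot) 108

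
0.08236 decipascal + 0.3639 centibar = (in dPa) 3639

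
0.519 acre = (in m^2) 2100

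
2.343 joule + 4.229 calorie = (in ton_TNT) 4.789e-09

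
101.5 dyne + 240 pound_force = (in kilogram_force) 108.9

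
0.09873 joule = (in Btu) 9.358e-05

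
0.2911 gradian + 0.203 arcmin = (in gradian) 0.2949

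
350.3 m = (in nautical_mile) 0.1891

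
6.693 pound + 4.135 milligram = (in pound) 6.693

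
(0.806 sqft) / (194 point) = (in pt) 3101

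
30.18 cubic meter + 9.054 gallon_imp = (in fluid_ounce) 1.022e+06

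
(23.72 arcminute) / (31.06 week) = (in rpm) 3.508e-09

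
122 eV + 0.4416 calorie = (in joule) 1.848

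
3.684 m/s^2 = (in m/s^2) 3.684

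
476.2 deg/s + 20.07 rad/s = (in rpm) 271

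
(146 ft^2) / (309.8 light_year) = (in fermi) 0.004628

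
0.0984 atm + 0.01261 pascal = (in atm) 0.0984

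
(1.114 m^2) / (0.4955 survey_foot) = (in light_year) 7.797e-16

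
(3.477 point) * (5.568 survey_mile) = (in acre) 0.002716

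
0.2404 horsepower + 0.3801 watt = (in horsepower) 0.2409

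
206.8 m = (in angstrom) 2.068e+12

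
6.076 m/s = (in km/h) 21.87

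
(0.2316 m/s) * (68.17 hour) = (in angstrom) 5.684e+14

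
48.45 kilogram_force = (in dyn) 4.751e+07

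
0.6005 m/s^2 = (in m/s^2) 0.6005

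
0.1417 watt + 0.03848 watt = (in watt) 0.1802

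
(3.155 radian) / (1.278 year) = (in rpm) 7.475e-07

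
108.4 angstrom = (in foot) 3.556e-08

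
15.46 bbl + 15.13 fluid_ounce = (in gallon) 649.4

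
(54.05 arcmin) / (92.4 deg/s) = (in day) 1.128e-07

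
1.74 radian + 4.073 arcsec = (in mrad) 1740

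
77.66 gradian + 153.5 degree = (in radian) 3.899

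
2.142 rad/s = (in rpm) 20.45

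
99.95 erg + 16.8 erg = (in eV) 7.287e+13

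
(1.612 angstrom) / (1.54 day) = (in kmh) 4.361e-15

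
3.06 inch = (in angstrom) 7.772e+08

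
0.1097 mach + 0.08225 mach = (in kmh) 235.3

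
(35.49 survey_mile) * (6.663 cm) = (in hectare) 0.3806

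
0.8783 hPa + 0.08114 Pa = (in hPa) 0.8791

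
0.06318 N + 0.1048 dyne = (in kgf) 0.006443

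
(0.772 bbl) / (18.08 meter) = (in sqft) 0.07307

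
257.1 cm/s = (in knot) 4.998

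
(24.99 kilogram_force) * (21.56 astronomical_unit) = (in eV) 4.933e+33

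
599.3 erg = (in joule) 5.993e-05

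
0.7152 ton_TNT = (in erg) 2.992e+16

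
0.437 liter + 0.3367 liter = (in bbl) 0.004866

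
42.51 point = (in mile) 9.318e-06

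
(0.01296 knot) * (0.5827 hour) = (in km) 0.01399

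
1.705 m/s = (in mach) 0.005007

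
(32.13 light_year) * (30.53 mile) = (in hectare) 1.494e+18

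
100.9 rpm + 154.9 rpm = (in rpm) 255.8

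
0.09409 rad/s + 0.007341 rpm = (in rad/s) 0.09486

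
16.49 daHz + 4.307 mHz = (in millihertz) 1.649e+05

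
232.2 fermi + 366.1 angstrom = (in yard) 4.004e-08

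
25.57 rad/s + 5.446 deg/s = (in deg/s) 1470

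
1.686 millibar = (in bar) 0.001686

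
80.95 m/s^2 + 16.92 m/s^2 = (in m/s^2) 97.87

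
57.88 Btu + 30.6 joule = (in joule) 6.11e+04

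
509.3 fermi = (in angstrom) 0.005093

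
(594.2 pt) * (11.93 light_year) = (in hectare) 2.366e+12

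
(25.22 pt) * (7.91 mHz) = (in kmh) 0.0002534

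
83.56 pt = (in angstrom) 2.948e+08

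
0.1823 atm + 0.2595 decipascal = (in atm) 0.1823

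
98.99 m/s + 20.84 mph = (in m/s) 108.3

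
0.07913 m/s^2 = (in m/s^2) 0.07913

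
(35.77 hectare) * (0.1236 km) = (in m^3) 4.421e+07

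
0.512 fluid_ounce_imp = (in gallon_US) 0.003843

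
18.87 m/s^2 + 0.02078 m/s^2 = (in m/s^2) 18.89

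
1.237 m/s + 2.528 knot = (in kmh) 9.135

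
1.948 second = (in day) 2.255e-05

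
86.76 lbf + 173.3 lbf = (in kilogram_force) 118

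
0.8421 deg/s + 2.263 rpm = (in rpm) 2.403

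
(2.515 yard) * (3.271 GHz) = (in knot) 1.462e+10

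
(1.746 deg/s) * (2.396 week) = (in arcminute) 1.518e+08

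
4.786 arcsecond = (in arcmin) 0.07977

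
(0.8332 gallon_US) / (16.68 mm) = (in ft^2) 2.035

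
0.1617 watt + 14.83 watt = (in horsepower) 0.0201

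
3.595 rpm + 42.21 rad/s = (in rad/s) 42.59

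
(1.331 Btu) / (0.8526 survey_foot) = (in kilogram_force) 551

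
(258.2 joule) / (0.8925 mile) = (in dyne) 1.798e+04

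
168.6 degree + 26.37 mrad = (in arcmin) 1.021e+04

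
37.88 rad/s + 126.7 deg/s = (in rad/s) 40.09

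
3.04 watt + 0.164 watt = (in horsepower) 0.004297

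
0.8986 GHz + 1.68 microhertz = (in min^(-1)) 5.392e+10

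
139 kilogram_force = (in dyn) 1.363e+08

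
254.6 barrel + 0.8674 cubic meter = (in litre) 4.135e+04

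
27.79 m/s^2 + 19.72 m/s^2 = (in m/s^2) 47.51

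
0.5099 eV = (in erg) 8.169e-13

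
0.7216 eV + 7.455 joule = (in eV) 4.653e+19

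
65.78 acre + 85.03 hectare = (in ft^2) 1.202e+07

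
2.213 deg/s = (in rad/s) 0.03862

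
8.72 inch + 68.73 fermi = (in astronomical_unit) 1.481e-12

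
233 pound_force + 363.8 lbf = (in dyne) 2.655e+08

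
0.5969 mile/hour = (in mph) 0.5969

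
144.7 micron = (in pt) 0.4102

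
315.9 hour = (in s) 1.137e+06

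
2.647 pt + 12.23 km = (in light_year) 1.293e-12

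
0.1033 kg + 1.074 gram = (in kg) 0.1044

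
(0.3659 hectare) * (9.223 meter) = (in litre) 3.375e+07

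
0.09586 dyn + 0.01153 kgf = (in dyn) 1.131e+04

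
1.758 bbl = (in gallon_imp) 61.48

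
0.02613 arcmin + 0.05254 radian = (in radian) 0.05255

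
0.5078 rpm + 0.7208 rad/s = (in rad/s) 0.774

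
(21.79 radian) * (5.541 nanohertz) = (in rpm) 1.153e-06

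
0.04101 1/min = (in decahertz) 6.835e-05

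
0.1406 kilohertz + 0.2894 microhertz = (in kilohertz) 0.1406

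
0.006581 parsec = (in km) 2.031e+11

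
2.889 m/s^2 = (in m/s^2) 2.889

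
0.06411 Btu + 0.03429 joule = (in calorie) 16.17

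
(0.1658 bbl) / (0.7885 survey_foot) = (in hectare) 1.097e-05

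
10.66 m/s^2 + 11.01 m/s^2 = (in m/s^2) 21.67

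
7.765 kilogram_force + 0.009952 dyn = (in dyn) 7.615e+06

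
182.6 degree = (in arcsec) 6.574e+05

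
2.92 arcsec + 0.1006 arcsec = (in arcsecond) 3.021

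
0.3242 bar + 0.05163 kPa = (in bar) 0.3247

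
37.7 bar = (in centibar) 3770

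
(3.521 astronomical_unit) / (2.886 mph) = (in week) 6.751e+05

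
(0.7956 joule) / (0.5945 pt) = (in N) 3794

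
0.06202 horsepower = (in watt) 46.25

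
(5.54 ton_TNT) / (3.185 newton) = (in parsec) 2.359e-07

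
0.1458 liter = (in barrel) 0.0009171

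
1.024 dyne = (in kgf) 1.044e-06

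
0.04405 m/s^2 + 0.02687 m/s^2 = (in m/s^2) 0.07092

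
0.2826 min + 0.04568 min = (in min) 0.3283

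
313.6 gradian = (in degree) 282.2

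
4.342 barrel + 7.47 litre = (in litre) 697.8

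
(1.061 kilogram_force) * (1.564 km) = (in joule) 1.627e+04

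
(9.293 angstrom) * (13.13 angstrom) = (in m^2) 1.22e-18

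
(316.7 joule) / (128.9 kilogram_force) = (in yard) 0.274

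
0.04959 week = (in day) 0.3471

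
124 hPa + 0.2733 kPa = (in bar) 0.1267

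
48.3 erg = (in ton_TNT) 1.154e-15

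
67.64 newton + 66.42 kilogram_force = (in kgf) 73.32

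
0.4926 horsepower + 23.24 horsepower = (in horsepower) 23.73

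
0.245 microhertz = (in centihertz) 2.45e-05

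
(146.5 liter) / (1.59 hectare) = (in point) 0.02612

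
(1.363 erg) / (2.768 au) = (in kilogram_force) 3.356e-20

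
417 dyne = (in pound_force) 0.0009375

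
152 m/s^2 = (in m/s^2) 152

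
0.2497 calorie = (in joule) 1.045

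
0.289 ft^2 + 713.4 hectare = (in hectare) 713.4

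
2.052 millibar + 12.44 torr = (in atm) 0.01839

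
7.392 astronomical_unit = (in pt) 3.135e+15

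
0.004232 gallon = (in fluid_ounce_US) 0.5417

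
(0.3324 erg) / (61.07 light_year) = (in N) 5.753e-26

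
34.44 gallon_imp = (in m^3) 0.1566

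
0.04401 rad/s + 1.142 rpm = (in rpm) 1.562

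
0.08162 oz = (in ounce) 0.08162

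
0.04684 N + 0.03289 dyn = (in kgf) 0.004776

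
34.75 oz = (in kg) 0.9851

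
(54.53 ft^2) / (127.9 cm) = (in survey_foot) 13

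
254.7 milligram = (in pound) 0.0005615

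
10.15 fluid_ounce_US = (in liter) 0.3002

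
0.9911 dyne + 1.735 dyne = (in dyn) 2.726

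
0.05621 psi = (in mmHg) 2.907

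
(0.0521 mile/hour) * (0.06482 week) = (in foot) 2996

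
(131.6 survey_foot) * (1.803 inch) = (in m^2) 1.837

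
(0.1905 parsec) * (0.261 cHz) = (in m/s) 1.534e+13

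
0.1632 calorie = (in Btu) 0.0006472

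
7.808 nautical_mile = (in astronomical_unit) 9.666e-08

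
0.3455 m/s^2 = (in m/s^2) 0.3455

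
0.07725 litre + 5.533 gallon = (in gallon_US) 5.553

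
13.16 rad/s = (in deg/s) 754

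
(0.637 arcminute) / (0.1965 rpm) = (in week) 1.489e-08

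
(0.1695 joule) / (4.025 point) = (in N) 119.4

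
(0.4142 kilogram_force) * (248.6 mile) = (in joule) 1.625e+06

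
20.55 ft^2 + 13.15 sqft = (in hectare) 0.0003131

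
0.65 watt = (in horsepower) 0.0008717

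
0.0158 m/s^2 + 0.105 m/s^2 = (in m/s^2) 0.1208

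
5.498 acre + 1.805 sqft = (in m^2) 2.225e+04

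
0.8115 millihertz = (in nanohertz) 8.115e+05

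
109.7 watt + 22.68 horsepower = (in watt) 1.702e+04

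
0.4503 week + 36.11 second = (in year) 0.008637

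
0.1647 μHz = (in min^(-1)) 9.882e-06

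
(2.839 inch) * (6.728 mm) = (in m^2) 0.0004852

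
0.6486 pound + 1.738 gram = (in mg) 2.959e+05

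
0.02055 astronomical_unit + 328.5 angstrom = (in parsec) 9.963e-08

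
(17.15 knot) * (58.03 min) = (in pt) 8.708e+07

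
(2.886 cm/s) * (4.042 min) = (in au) 4.679e-11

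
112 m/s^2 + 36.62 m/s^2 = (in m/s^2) 148.6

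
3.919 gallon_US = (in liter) 14.84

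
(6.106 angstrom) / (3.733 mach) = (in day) 5.56e-18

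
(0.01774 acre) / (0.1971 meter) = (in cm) 3.642e+04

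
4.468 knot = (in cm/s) 229.9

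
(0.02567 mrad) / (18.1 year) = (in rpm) 4.294e-13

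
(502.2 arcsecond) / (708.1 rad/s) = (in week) 5.685e-12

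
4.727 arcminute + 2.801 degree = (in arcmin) 172.8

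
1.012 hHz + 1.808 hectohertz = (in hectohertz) 2.82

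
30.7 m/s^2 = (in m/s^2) 30.7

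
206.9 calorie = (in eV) 5.403e+21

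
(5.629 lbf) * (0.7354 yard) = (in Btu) 0.01596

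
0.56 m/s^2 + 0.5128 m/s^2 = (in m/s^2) 1.073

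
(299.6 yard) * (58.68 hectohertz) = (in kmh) 5.787e+06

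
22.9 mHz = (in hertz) 0.0229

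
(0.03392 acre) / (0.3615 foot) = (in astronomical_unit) 8.328e-09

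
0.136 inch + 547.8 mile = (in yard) 9.641e+05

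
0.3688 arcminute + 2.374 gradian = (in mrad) 37.4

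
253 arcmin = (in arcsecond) 1.518e+04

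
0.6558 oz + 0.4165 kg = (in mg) 4.351e+05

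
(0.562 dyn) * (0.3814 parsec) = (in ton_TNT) 15.81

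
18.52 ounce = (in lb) 1.157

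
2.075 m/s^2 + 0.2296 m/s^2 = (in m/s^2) 2.305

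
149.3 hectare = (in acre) 368.9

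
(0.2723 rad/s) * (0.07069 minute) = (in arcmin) 3970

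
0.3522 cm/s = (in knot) 0.006846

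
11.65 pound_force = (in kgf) 5.284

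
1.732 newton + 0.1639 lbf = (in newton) 2.461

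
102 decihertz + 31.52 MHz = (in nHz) 3.152e+16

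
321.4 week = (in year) 6.164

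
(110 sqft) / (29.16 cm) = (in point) 9.934e+04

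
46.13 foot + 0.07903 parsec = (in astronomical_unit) 1.63e+04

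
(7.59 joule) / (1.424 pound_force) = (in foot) 3.931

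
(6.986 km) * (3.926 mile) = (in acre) 1.091e+04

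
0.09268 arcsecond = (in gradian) 2.86e-05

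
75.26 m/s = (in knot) 146.3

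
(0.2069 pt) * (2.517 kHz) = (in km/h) 0.6614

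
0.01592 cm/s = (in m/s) 0.0001592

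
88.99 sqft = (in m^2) 8.267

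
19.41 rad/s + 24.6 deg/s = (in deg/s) 1137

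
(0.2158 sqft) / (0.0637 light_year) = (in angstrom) 3.327e-07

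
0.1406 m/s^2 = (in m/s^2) 0.1406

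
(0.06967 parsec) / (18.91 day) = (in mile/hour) 2.943e+09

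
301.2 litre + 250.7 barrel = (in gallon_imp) 8834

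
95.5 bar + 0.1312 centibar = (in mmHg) 7.163e+04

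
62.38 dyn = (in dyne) 62.38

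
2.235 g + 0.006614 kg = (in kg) 0.008849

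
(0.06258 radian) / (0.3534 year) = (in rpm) 5.362e-08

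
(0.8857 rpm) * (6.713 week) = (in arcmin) 1.295e+09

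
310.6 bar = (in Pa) 3.106e+07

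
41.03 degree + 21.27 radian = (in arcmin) 7.558e+04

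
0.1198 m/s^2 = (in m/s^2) 0.1198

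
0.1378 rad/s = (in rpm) 1.316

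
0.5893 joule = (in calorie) 0.1408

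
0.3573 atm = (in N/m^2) 3.62e+04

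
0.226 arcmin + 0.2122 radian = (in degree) 12.16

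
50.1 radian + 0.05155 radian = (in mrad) 5.015e+04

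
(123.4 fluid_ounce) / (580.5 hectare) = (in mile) 3.906e-13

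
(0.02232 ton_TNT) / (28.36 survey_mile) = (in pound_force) 460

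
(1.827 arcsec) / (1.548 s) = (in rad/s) 5.722e-06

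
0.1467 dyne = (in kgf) 1.496e-07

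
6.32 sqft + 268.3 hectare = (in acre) 663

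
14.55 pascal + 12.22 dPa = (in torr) 0.1183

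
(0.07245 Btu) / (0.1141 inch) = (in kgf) 2690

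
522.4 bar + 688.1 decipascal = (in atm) 515.6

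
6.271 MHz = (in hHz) 6.271e+04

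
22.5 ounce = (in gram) 637.9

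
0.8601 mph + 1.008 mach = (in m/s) 343.6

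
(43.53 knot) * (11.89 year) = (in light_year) 8.875e-07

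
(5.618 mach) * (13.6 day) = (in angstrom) 2.248e+19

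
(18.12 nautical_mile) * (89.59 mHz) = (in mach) 8.83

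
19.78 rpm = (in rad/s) 2.071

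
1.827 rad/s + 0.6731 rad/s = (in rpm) 23.87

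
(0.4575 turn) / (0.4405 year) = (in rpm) 1.976e-06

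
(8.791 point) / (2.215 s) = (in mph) 0.003132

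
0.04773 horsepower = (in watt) 35.59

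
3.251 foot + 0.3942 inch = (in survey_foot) 3.284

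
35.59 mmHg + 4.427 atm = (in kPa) 453.3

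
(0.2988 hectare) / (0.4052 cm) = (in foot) 2.419e+06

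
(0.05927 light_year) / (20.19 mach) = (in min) 1.359e+09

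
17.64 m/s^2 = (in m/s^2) 17.64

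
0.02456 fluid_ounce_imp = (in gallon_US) 0.0001843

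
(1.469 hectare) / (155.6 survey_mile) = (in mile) 3.645e-05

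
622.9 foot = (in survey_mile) 0.118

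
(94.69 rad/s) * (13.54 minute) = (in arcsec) 1.587e+10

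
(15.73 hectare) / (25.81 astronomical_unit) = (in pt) 0.0001155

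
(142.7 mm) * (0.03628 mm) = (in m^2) 5.177e-06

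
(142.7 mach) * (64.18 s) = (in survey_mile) 1938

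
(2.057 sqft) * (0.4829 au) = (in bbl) 8.683e+10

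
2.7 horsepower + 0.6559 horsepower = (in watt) 2502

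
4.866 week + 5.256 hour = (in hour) 822.7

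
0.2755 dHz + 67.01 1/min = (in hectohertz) 0.01144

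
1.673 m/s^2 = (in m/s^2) 1.673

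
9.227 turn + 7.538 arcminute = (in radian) 57.98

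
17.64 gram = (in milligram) 1.764e+04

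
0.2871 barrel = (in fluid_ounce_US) 1543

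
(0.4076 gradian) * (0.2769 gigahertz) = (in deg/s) 1.016e+08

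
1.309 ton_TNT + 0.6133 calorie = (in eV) 3.418e+28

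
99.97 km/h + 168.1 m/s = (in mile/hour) 438.1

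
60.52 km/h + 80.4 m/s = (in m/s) 97.21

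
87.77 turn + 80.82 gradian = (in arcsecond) 1.14e+08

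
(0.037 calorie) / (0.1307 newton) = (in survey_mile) 0.000736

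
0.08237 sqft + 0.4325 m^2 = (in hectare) 4.402e-05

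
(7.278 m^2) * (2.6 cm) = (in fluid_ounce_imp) 6660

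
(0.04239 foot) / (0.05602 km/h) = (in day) 9.61e-06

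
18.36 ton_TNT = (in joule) 7.682e+10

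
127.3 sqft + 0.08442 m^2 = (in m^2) 11.91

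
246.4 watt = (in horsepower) 0.3304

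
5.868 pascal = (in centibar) 0.005868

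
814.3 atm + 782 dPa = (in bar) 825.1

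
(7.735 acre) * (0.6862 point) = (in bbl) 47.66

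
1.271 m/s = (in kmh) 4.576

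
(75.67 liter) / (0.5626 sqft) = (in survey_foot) 4.75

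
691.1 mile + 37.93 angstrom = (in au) 7.435e-06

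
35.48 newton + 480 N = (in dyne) 5.155e+07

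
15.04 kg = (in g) 1.504e+04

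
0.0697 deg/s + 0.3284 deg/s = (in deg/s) 0.3981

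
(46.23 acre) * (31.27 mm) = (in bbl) 3.68e+04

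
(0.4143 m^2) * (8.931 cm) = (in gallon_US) 9.775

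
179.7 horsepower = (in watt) 1.34e+05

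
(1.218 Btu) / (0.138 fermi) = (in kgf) 9.496e+17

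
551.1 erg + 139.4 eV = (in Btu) 5.223e-08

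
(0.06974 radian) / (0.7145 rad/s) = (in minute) 0.001627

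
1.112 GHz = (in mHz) 1.112e+12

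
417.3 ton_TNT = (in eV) 1.09e+31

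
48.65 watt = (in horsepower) 0.06524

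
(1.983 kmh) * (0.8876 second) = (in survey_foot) 1.604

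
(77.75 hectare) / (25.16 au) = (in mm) 0.0002066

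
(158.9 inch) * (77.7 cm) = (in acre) 0.0007749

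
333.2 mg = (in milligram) 333.2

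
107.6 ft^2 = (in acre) 0.00247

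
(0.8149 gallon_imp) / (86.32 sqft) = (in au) 3.088e-15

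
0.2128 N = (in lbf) 0.04784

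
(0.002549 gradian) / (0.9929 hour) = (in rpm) 1.07e-07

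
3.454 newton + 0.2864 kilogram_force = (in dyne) 6.263e+05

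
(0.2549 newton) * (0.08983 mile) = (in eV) 2.3e+20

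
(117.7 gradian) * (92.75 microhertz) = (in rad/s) 0.0001715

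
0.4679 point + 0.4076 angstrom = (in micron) 165.1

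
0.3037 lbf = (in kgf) 0.1378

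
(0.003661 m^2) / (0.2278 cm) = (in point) 4556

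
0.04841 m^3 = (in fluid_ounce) 1637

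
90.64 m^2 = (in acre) 0.0224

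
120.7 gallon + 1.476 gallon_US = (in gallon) 122.2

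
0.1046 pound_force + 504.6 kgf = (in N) 4949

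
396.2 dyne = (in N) 0.003962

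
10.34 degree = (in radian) 0.1805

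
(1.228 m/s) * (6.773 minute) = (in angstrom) 4.99e+12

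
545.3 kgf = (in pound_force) 1202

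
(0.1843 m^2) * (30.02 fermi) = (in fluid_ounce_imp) 1.947e-10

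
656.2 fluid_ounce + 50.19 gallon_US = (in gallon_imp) 46.06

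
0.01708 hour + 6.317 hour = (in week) 0.0377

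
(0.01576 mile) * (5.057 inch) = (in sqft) 35.07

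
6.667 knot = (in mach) 0.01007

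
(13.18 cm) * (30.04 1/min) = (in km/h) 0.2376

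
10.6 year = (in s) 3.343e+08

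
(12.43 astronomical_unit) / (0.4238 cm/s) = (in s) 4.388e+14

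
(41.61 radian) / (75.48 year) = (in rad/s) 1.748e-08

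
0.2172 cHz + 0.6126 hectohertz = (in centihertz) 6126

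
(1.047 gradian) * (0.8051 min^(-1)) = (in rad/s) 0.0002207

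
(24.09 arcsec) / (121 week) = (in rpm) 1.524e-11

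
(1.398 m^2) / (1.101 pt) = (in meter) 3599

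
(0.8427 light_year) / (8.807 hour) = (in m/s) 2.515e+11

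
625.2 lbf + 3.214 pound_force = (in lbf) 628.4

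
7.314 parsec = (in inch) 8.885e+18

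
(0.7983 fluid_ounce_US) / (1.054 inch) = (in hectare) 8.819e-08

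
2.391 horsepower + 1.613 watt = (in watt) 1785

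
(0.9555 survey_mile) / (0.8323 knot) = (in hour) 0.9976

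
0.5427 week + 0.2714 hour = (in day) 3.81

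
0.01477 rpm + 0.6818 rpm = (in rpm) 0.6966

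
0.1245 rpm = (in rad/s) 0.01304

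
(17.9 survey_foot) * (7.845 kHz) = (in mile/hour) 9.574e+04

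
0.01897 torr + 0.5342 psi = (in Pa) 3686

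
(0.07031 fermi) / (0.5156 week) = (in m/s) 2.255e-22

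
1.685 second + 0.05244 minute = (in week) 7.988e-06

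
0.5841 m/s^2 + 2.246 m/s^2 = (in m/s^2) 2.83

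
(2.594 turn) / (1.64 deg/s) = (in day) 0.00659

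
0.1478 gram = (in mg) 147.8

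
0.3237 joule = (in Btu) 0.0003068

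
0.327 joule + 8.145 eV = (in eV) 2.041e+18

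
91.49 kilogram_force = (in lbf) 201.7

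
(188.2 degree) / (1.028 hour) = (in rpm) 0.008476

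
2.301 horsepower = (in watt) 1716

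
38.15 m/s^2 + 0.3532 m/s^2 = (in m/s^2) 38.5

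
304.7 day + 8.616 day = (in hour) 7520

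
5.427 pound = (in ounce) 86.83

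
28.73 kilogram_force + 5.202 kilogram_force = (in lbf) 74.81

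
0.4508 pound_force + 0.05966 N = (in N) 2.065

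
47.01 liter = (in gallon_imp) 10.34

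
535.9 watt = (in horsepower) 0.7187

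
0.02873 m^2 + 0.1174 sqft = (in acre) 9.794e-06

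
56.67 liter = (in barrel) 0.3564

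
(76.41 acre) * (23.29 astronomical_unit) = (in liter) 1.077e+21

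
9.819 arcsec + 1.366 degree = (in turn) 0.003802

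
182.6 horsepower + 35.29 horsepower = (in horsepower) 217.9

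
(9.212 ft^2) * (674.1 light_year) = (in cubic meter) 5.458e+18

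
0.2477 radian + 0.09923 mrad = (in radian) 0.2478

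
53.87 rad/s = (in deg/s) 3087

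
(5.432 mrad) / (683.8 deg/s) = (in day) 5.268e-09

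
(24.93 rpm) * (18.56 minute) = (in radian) 2907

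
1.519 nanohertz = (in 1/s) 1.519e-09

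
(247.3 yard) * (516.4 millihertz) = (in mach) 0.3429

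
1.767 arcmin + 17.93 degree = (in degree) 17.96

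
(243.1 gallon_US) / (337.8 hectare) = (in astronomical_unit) 1.821e-18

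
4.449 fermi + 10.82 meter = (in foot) 35.5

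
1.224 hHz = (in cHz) 1.224e+04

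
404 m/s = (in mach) 1.186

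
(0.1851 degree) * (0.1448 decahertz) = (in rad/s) 0.004678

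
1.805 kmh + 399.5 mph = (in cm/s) 1.791e+04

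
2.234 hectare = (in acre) 5.52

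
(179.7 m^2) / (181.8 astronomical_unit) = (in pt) 1.873e-08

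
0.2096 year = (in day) 76.5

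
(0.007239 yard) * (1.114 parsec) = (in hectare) 2.275e+10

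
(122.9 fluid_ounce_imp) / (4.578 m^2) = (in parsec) 2.472e-20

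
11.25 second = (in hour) 0.003125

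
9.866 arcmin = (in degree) 0.1644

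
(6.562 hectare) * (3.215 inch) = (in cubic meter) 5359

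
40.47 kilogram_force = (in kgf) 40.47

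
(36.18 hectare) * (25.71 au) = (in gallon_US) 3.676e+20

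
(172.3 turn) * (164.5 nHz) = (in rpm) 0.001701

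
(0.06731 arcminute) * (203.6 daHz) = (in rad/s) 0.03986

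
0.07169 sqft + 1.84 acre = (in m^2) 7446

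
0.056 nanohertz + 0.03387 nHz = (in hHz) 8.987e-13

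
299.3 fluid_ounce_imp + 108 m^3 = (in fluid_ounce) 3.652e+06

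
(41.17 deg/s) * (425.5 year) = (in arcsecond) 1.989e+15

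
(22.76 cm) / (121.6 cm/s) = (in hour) 5.199e-05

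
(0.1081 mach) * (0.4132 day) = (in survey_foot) 4.311e+06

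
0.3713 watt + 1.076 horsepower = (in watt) 802.7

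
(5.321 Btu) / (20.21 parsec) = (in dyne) 9.002e-10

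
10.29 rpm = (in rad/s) 1.078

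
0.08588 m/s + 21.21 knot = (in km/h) 39.59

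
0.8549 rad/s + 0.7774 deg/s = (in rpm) 8.293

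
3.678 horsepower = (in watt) 2743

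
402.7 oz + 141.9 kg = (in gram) 1.533e+05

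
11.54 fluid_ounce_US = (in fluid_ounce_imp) 12.01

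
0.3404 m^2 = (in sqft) 3.664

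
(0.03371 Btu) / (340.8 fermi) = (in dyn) 1.044e+19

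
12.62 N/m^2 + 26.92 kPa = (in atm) 0.2658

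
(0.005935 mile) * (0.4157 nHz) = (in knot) 7.718e-09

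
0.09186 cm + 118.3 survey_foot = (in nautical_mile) 0.01947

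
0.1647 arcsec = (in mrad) 0.0007985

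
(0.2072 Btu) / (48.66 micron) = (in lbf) 1.01e+06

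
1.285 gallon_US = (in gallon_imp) 1.07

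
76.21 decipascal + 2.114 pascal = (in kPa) 0.009735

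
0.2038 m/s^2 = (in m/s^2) 0.2038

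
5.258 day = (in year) 0.01441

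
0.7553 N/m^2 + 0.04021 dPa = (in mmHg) 0.005695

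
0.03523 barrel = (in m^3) 0.005601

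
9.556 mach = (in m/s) 3254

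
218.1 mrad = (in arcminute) 749.8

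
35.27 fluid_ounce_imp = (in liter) 1.002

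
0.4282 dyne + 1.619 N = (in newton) 1.619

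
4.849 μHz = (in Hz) 4.849e-06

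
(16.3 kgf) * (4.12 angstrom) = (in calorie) 1.574e-08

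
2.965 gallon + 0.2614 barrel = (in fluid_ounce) 1785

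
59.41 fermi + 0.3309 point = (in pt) 0.3309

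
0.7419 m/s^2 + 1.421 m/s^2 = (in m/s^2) 2.163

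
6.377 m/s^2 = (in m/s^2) 6.377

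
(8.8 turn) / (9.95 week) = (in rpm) 8.774e-05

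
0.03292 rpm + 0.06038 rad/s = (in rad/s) 0.06383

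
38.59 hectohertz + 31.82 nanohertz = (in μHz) 3.859e+09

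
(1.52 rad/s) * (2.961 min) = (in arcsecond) 5.57e+07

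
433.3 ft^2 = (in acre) 0.009947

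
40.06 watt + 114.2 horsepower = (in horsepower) 114.3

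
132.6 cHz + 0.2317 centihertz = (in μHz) 1.328e+06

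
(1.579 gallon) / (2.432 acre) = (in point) 0.001722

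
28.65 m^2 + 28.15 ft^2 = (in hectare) 0.003127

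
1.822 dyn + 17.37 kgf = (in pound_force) 38.29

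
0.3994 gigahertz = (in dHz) 3.994e+09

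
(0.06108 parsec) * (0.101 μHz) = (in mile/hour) 4.258e+08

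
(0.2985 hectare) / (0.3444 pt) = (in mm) 2.457e+10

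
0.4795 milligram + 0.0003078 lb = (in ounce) 0.004942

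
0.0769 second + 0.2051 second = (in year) 8.942e-09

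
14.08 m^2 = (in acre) 0.003479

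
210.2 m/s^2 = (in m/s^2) 210.2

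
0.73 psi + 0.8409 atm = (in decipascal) 9.024e+05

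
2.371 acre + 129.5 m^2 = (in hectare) 0.9725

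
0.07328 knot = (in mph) 0.08433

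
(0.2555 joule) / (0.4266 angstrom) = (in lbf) 1.346e+09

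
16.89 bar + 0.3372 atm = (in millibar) 1.723e+04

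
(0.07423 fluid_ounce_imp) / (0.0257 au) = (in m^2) 5.486e-16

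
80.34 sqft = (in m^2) 7.464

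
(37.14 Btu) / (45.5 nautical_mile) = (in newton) 0.465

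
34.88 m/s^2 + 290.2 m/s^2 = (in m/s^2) 325.1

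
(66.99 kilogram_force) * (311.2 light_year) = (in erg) 1.934e+28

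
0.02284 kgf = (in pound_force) 0.05035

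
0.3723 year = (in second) 1.174e+07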